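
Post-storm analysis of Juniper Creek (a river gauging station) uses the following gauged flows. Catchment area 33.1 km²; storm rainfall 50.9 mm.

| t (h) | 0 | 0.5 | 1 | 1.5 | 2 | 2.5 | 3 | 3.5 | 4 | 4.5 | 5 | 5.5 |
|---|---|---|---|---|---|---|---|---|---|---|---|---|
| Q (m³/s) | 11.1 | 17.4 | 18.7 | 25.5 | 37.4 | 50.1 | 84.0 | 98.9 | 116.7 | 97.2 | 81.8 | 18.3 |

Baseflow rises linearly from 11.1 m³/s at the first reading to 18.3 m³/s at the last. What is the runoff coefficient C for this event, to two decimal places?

ΣQ_DR = 480.7 m³/s; V = ΣQ_DR·Δt = 8.653 × 10^5 m³.
Runoff depth d = V / A = 26.14 mm.
C = d / P = 26.14 / 50.9 = 0.51.

C ≈ 0.51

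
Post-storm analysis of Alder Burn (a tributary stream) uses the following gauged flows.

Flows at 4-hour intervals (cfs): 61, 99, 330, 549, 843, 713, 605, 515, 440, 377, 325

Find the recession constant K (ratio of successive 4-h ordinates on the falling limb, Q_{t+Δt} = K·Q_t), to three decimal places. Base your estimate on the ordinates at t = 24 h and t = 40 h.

K ≈ 0.856

Using the recession-limb readings at t = 24 h and t = 40 h: Q falls from 605 to 325 cfs over 4 intervals.
K = (Q₂/Q₁)^(1/4) = (325/605)^(1/4) = 0.856.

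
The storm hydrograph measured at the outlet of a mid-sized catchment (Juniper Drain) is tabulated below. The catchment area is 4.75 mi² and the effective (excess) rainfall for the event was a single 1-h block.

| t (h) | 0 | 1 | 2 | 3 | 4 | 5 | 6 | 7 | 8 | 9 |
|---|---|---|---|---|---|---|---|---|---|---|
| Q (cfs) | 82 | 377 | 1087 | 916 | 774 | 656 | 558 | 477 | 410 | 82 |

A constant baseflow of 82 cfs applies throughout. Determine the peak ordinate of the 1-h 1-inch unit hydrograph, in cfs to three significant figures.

Direct runoff: 0.0, 295.0, 1005.0, 834.0, 692.0, 574.0, 476.0, 395.0, 328.0, 0.0 cfs; ΣQ_DR = 4599 cfs, peak = 1005.0 cfs.
Runoff depth d = ΣQ_DR·Δt / A = 4599 × 3600 / (4.75 mi²) = 1.500 in.
The 1-inch UH is the DRH scaled by (1 in)/d, so U_p = 1005.0 × 1/1.500 = 670 cfs.

U_p ≈ 670 cfs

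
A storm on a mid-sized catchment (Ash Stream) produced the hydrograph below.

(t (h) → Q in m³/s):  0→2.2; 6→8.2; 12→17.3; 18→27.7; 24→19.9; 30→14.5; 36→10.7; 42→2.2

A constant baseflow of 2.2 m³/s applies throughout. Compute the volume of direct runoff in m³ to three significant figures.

Direct-runoff ordinates (Q − Q_b): 0.0, 6.0, 15.1, 25.5, 17.7, 12.3, 8.5, 0.0 m³/s.
ΣQ_DR = 85.10 m³/s.
With Δt = 6 h = 21600 s, V = ΣQ_DR · Δt = 85.10 × 21600 = 1.84 × 10^6 m³.

V ≈ 1.84 × 10^6 m³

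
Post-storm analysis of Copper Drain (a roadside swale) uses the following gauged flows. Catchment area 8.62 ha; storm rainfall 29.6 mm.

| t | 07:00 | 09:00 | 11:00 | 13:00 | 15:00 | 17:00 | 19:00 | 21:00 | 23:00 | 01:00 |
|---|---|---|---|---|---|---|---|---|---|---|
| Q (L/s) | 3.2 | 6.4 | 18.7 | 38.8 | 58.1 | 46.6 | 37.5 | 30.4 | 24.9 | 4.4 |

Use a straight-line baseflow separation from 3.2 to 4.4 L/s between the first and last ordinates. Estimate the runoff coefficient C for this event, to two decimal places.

ΣQ_DR = 231.0 L/s; V = ΣQ_DR·Δt = 1.663 × 10^6 L.
Runoff depth d = V / A = 19.29 mm.
C = d / P = 19.29 / 29.6 = 0.65.

C ≈ 0.65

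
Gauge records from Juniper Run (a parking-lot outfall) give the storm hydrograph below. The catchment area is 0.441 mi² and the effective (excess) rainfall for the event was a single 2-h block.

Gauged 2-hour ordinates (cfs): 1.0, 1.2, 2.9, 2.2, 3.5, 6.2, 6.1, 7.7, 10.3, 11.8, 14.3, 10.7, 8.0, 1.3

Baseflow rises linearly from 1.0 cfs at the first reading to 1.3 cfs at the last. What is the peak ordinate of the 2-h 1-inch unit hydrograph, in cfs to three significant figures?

U_p ≈ 26.2 cfs

Direct runoff: 0.00, 0.18, 1.85, 1.13, 2.41, 5.08, 4.96, 6.54, 9.12, 10.59, 13.07, 9.45, 6.72, 0.00 cfs; ΣQ_DR = 71.10 cfs, peak = 13.07 cfs.
Runoff depth d = ΣQ_DR·Δt / A = 71.10 × 7200 / (0.441 mi²) = 0.4997 in.
The 1-inch UH is the DRH scaled by (1 in)/d, so U_p = 13.07 × 1/0.4997 = 26.2 cfs.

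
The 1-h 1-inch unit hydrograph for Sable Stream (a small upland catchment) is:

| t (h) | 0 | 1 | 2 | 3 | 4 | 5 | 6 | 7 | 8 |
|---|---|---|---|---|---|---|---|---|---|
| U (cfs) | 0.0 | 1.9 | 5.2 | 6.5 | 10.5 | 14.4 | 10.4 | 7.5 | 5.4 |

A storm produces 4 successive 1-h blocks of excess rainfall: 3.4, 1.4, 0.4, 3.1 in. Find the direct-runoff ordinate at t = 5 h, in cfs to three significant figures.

By discrete convolution, Q_j = Σ (P_i / 1 in) · U_{j−i}.
At t = 5 h (j=5): Q = (3.4/1)·14.4 + (1.4/1)·10.5 + (0.4/1)·6.5 + (3.1/1)·5.2 = 82.4 cfs.

Q ≈ 82.4 cfs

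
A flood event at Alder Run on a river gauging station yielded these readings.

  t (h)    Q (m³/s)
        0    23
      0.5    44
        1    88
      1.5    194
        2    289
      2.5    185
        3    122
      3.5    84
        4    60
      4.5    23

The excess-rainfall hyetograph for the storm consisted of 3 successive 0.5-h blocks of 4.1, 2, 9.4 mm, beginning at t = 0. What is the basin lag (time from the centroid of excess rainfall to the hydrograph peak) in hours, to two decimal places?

t_L ≈ 1.08 h

Centroid of excess rainfall: t_c = Σ P_i·t̄_i / ΣP_i = 0.9210 h (block centres at 0.25, 0.75, 1.25 h).
Hydrograph peak occurs at t = 2 h, so basin lag t_L = 2 − 0.9210 = 1.08 h.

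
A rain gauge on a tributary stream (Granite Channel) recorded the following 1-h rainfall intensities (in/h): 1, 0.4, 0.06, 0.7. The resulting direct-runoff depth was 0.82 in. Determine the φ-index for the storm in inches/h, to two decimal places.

Only the 2 blocks with intensity above φ contribute runoff: 1, 0.7 in/h.
Σ(I−φ)·Δt = d  ⇒  (1+0.7 − 2φ)·1 = 0.82
φ = (1.700 − 0.82/1) / 2 = 0.44 in/h.

φ ≈ 0.44 in/h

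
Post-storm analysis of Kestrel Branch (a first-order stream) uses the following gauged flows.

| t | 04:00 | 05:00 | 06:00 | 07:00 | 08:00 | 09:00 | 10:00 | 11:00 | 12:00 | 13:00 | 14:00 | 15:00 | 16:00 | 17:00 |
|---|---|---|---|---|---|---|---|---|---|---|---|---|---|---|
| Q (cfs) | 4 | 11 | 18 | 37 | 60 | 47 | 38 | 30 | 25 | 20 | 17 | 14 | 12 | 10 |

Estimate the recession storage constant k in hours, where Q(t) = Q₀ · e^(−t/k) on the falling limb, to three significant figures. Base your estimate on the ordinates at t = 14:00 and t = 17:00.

k ≈ 5.65 h

On the falling limb, Q drops from 17 to 10 cfs between t = 14:00 and t = 17:00 (Δt = 3 h).
k = −Δt / ln(Q₂/Q₁) = −3 / ln(10/17) = 5.65 h.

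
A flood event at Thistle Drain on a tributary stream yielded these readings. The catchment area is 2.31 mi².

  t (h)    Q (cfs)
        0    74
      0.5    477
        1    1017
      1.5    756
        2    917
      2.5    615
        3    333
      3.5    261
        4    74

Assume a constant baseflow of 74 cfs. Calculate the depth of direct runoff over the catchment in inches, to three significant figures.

Direct runoff: 0.0, 403.0, 943.0, 682.0, 843.0, 541.0, 259.0, 187.0, 0.0 cfs; ΣQ_DR = 3858 cfs.
V = ΣQ_DR · Δt = 3858 × 1800 s = 6.944 × 10^6 ft³.
Over A = 2.31 mi², depth = V / A = 1.29 in.

d ≈ 1.29 in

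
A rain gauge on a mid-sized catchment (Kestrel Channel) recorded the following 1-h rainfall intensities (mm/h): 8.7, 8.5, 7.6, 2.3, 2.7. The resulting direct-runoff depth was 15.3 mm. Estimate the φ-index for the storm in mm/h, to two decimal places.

φ ≈ 3.17 mm/h

Only the 3 blocks with intensity above φ contribute runoff: 8.7, 8.5, 7.6 mm/h.
Σ(I−φ)·Δt = d  ⇒  (8.7+8.5+7.6 − 3φ)·1 = 15.3
φ = (24.80 − 15.3/1) / 3 = 3.17 mm/h.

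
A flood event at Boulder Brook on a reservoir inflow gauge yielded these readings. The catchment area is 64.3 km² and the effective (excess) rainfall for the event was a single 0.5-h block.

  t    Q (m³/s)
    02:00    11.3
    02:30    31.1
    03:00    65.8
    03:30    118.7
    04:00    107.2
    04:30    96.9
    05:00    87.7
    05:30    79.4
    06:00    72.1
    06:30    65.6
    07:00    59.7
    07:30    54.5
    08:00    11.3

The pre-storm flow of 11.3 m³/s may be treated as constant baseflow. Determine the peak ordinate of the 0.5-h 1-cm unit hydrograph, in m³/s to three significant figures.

U_p ≈ 53.7 m³/s

Direct runoff: 0.0, 19.8, 54.5, 107.4, 95.9, 85.6, 76.4, 68.1, 60.8, 54.3, 48.4, 43.2, 0.0 m³/s; ΣQ_DR = 714.4 m³/s, peak = 107.4 m³/s.
Runoff depth d = ΣQ_DR·Δt / A = 714.4 × 1800 / (64.3 km²) = 20.00 mm.
The 1-cm UH is the DRH scaled by (10 mm)/d, so U_p = 107.4 × 10/20.00 = 53.7 m³/s.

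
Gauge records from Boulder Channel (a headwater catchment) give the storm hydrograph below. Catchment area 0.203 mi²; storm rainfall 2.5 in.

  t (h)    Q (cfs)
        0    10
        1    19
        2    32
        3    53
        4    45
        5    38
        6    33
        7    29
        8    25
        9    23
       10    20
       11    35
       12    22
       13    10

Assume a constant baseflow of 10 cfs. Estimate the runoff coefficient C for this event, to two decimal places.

C ≈ 0.78

ΣQ_DR = 254.0 cfs; V = ΣQ_DR·Δt = 9.144 × 10^5 ft³.
Runoff depth d = V / A = 1.939 in.
C = d / P = 1.939 / 2.5 = 0.78.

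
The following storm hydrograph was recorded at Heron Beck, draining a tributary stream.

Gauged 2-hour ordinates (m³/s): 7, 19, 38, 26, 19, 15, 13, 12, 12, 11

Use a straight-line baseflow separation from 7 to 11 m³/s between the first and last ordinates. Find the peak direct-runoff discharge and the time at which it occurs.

Subtracting baseflow gives direct-runoff ordinates: 0.00, 11.56, 30.11, 17.67, 10.22, 5.78, 3.33, 1.89, 1.44, 0.00 m³/s.
The maximum is 30.11 m³/s, occurring at the reading for t = 4 h.

Q_p = 30.11 m³/s at t = 4 h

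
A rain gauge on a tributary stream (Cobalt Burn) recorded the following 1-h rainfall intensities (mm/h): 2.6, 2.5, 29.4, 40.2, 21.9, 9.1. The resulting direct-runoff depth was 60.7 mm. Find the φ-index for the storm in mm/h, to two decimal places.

Only the 3 blocks with intensity above φ contribute runoff: 29.4, 40.2, 21.9 mm/h.
Σ(I−φ)·Δt = d  ⇒  (29.4+40.2+21.9 − 3φ)·1 = 60.7
φ = (91.50 − 60.7/1) / 3 = 10.27 mm/h.

φ ≈ 10.27 mm/h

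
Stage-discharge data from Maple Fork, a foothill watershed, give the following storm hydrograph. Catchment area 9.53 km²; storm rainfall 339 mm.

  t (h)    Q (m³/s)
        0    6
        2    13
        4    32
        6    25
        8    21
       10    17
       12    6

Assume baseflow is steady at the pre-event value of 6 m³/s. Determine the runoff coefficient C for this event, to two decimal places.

ΣQ_DR = 78.00 m³/s; V = ΣQ_DR·Δt = 5.616 × 10^5 m³.
Runoff depth d = V / A = 58.93 mm.
C = d / P = 58.93 / 339 = 0.17.

C ≈ 0.17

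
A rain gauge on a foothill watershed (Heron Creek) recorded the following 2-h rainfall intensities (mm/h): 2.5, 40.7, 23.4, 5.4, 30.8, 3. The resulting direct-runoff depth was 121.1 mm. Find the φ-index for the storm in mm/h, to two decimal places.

φ ≈ 11.45 mm/h

Only the 3 blocks with intensity above φ contribute runoff: 40.7, 23.4, 30.8 mm/h.
Σ(I−φ)·Δt = d  ⇒  (40.7+23.4+30.8 − 3φ)·2 = 121.1
φ = (94.90 − 121.1/2) / 3 = 11.45 mm/h.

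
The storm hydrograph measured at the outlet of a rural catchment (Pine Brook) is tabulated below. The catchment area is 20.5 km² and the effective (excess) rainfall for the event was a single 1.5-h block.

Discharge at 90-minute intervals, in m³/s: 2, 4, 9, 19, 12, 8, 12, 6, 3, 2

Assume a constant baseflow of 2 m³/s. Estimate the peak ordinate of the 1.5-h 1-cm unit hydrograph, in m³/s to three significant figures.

Direct runoff: 0.0, 2.0, 7.0, 17.0, 10.0, 6.0, 10.0, 4.0, 1.0, 0.0 m³/s; ΣQ_DR = 57.00 m³/s, peak = 17.0 m³/s.
Runoff depth d = ΣQ_DR·Δt / A = 57.00 × 5400 / (20.5 km²) = 15.01 mm.
The 1-cm UH is the DRH scaled by (10 mm)/d, so U_p = 17.0 × 10/15.01 = 11.3 m³/s.

U_p ≈ 11.3 m³/s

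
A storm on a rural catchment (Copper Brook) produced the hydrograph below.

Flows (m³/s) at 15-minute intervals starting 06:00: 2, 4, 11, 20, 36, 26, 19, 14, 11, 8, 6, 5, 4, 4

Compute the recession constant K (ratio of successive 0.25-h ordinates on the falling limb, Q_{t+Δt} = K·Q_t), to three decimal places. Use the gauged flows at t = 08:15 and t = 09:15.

K ≈ 0.841

Using the recession-limb readings at t = 08:15 and t = 09:15: Q falls from 8 to 4 m³/s over 4 intervals.
K = (Q₂/Q₁)^(1/4) = (4/8)^(1/4) = 0.841.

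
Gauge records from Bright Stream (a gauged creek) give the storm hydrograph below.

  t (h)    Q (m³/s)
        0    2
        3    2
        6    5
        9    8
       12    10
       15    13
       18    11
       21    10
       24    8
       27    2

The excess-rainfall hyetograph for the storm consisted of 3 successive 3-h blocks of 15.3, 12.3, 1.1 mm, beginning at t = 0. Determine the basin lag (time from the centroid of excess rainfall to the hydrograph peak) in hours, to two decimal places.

t_L ≈ 11.98 h

Centroid of excess rainfall: t_c = Σ P_i·t̄_i / ΣP_i = 3.0157 h (block centres at 1.5, 4.5, 7.5 h).
Hydrograph peak occurs at t = 15 h, so basin lag t_L = 15 − 3.0157 = 11.98 h.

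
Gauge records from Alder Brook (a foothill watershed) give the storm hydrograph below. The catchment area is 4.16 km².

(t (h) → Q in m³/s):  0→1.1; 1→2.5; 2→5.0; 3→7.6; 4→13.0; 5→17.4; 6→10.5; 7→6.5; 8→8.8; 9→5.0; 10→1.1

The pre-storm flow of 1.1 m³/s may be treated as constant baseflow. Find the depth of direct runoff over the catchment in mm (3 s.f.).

d ≈ 57.5 mm

Direct runoff: 0.0, 1.4, 3.9, 6.5, 11.9, 16.3, 9.4, 5.4, 7.7, 3.9, 0.0 m³/s; ΣQ_DR = 66.40 m³/s.
V = ΣQ_DR · Δt = 66.40 × 3600 s = 2.390 × 10^5 m³.
Over A = 4.16 km², depth = V / A = 57.5 mm.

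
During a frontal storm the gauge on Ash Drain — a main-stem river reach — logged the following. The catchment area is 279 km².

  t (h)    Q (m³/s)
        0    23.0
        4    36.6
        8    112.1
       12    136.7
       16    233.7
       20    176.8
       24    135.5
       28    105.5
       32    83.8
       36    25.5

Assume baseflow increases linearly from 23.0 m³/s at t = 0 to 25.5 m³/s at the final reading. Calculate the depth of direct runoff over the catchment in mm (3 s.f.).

d ≈ 42.7 mm

Direct runoff: 0.00, 13.32, 88.54, 112.87, 209.59, 152.41, 110.83, 80.56, 58.58, 0.00 m³/s; ΣQ_DR = 826.7 m³/s.
V = ΣQ_DR · Δt = 826.7 × 14400 s = 1.190 × 10^7 m³.
Over A = 279 km², depth = V / A = 42.7 mm.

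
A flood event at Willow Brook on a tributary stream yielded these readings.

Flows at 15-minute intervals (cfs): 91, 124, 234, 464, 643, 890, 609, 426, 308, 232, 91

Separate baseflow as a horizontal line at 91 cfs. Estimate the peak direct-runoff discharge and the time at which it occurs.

Q_p = 799.0 cfs at t = 1.25 h

Subtracting baseflow gives direct-runoff ordinates: 0.0, 33.0, 143.0, 373.0, 552.0, 799.0, 518.0, 335.0, 217.0, 141.0, 0.0 cfs.
The maximum is 799.0 cfs, occurring at the reading for t = 1.25 h.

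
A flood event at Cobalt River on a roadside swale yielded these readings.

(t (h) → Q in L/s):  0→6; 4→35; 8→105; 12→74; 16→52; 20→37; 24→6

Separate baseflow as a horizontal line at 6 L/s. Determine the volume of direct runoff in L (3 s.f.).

Direct-runoff ordinates (Q − Q_b): 0.0, 29.0, 99.0, 68.0, 46.0, 31.0, 0.0 L/s.
ΣQ_DR = 273.0 L/s.
With Δt = 4 h = 14400 s, V = ΣQ_DR · Δt = 273.0 × 14400 = 3.93 × 10^6 L.

V ≈ 3.93 × 10^6 L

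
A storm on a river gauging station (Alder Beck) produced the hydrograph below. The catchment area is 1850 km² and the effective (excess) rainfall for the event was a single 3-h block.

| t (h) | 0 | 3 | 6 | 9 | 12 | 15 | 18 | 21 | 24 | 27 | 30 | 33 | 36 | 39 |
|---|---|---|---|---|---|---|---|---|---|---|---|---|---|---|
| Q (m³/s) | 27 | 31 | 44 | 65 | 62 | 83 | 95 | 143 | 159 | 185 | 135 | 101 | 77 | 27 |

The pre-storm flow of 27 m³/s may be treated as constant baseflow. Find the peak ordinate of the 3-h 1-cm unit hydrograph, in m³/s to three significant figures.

Direct runoff: 0.0, 4.0, 17.0, 38.0, 35.0, 56.0, 68.0, 116.0, 132.0, 158.0, 108.0, 74.0, 50.0, 0.0 m³/s; ΣQ_DR = 856.0 m³/s, peak = 158.0 m³/s.
Runoff depth d = ΣQ_DR·Δt / A = 856.0 × 10800 / (1850 km²) = 4.997 mm.
The 1-cm UH is the DRH scaled by (10 mm)/d, so U_p = 158.0 × 10/4.997 = 316 m³/s.

U_p ≈ 316 m³/s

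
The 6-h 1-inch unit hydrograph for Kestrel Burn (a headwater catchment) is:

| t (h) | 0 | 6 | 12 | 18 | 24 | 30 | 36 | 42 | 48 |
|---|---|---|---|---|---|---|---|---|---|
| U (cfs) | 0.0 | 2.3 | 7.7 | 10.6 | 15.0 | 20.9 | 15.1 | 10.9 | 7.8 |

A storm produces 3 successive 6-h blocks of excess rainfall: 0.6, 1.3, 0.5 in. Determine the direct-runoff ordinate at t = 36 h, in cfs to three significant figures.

By discrete convolution, Q_j = Σ (P_i / 1 in) · U_{j−i}.
At t = 36 h (j=6): Q = (0.6/1)·15.1 + (1.3/1)·20.9 + (0.5/1)·15.0 = 43.7 cfs.

Q ≈ 43.7 cfs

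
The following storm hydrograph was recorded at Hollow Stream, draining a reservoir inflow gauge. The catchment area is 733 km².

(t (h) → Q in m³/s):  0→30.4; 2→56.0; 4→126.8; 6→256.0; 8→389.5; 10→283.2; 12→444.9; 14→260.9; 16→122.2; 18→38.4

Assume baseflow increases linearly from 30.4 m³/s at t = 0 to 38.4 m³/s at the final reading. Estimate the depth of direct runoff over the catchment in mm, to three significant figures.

d ≈ 16.3 mm

Direct runoff: 0.00, 24.71, 94.62, 222.93, 355.54, 248.36, 409.17, 224.28, 84.69, 0.00 m³/s; ΣQ_DR = 1664 m³/s.
V = ΣQ_DR · Δt = 1664 × 7200 s = 1.198 × 10^7 m³.
Over A = 733 km², depth = V / A = 16.3 mm.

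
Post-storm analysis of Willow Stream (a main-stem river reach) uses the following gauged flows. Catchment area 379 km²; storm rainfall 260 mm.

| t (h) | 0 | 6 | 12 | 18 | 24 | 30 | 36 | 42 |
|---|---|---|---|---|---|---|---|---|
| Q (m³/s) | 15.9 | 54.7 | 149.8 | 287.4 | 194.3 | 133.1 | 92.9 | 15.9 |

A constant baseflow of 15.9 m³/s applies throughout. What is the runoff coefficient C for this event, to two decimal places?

C ≈ 0.18

ΣQ_DR = 816.8 m³/s; V = ΣQ_DR·Δt = 1.764 × 10^7 m³.
Runoff depth d = V / A = 46.55 mm.
C = d / P = 46.55 / 260 = 0.18.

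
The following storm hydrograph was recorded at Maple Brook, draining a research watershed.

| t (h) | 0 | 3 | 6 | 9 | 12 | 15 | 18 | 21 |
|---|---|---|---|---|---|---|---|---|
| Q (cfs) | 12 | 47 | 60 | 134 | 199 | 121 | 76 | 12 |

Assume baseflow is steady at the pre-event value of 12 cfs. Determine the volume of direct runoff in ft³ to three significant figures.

V ≈ 6.10 × 10^6 ft³

Direct-runoff ordinates (Q − Q_b): 0.0, 35.0, 48.0, 122.0, 187.0, 109.0, 64.0, 0.0 cfs.
ΣQ_DR = 565.0 cfs.
With Δt = 3 h = 10800 s, V = ΣQ_DR · Δt = 565.0 × 10800 = 6.10 × 10^6 ft³.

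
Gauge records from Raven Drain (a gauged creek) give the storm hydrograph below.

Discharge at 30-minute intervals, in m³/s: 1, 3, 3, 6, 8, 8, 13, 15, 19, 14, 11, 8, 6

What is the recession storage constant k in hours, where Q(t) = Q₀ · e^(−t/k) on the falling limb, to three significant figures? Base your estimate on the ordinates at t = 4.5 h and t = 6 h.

On the falling limb, Q drops from 14 to 6 m³/s between t = 4.5 h and t = 6 h (Δt = 1.5 h).
k = −Δt / ln(Q₂/Q₁) = −1.5 / ln(6/14) = 1.77 h.

k ≈ 1.77 h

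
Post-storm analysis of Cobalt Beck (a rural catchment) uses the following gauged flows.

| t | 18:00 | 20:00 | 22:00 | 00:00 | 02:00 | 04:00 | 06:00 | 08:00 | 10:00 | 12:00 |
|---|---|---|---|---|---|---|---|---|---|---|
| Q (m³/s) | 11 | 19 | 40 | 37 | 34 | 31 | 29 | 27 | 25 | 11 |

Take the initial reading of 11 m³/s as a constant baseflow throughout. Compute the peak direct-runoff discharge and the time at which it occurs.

Q_p = 29.0 m³/s at t = 22:00

Subtracting baseflow gives direct-runoff ordinates: 0.0, 8.0, 29.0, 26.0, 23.0, 20.0, 18.0, 16.0, 14.0, 0.0 m³/s.
The maximum is 29.0 m³/s, occurring at the reading for t = 22:00.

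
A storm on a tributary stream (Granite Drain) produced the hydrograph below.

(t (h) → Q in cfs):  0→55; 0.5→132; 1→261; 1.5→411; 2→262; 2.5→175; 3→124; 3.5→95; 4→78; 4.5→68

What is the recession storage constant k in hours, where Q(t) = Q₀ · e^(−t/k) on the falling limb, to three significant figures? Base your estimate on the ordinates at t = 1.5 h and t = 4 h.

On the falling limb, Q drops from 411 to 78 cfs between t = 1.5 h and t = 4 h (Δt = 2.5 h).
k = −Δt / ln(Q₂/Q₁) = −2.5 / ln(78/411) = 1.50 h.

k ≈ 1.50 h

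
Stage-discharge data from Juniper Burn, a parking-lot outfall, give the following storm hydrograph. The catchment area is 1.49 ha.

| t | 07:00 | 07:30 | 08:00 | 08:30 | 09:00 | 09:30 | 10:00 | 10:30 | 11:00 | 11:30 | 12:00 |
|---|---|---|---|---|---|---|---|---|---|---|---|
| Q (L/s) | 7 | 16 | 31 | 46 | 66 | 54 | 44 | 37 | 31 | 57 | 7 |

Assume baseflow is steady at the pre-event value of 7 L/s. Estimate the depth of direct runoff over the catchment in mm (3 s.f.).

Direct runoff: 0.0, 9.0, 24.0, 39.0, 59.0, 47.0, 37.0, 30.0, 24.0, 50.0, 0.0 L/s; ΣQ_DR = 319.0 L/s.
V = ΣQ_DR · Δt = 319.0 × 1800 s = 5.742 × 10^5 L.
Over A = 1.49 ha, depth = V / A = 38.5 mm.

d ≈ 38.5 mm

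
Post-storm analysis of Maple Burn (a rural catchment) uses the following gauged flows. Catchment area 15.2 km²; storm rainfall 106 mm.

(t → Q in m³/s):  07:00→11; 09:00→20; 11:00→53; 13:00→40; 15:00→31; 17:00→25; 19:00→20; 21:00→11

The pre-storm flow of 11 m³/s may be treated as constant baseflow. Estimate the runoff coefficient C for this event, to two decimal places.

C ≈ 0.55

ΣQ_DR = 123.0 m³/s; V = ΣQ_DR·Δt = 8.856 × 10^5 m³.
Runoff depth d = V / A = 58.26 mm.
C = d / P = 58.26 / 106 = 0.55.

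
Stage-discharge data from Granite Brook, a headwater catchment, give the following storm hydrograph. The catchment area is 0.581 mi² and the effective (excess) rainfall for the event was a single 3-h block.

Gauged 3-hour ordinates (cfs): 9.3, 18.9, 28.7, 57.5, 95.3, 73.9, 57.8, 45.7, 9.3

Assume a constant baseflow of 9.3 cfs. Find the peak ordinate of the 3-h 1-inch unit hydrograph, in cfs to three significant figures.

Direct runoff: 0.0, 9.6, 19.4, 48.2, 86.0, 64.6, 48.5, 36.4, 0.0 cfs; ΣQ_DR = 312.7 cfs, peak = 86.0 cfs.
Runoff depth d = ΣQ_DR·Δt / A = 312.7 × 10800 / (0.581 mi²) = 2.502 in.
The 1-inch UH is the DRH scaled by (1 in)/d, so U_p = 86.0 × 1/2.502 = 34.4 cfs.

U_p ≈ 34.4 cfs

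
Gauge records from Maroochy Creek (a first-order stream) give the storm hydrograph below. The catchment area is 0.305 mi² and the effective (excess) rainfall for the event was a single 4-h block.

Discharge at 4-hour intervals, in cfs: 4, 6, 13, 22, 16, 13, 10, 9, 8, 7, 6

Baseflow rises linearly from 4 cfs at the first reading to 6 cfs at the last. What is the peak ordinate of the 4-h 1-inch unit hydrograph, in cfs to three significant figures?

Direct runoff: 0.00, 1.80, 8.60, 17.40, 11.20, 8.00, 4.80, 3.60, 2.40, 1.20, 0.00 cfs; ΣQ_DR = 59.00 cfs, peak = 17.40 cfs.
Runoff depth d = ΣQ_DR·Δt / A = 59.00 × 14400 / (0.305 mi²) = 1.199 in.
The 1-inch UH is the DRH scaled by (1 in)/d, so U_p = 17.40 × 1/1.199 = 14.5 cfs.

U_p ≈ 14.5 cfs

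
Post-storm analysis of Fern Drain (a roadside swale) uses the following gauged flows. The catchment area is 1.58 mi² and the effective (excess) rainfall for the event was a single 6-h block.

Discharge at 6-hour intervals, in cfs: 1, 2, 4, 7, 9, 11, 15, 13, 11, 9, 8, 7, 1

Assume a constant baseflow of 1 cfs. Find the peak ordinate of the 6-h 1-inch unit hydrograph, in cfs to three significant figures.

U_p ≈ 28.0 cfs

Direct runoff: 0.0, 1.0, 3.0, 6.0, 8.0, 10.0, 14.0, 12.0, 10.0, 8.0, 7.0, 6.0, 0.0 cfs; ΣQ_DR = 85.00 cfs, peak = 14.0 cfs.
Runoff depth d = ΣQ_DR·Δt / A = 85.00 × 21600 / (1.58 mi²) = 0.5002 in.
The 1-inch UH is the DRH scaled by (1 in)/d, so U_p = 14.0 × 1/0.5002 = 28.0 cfs.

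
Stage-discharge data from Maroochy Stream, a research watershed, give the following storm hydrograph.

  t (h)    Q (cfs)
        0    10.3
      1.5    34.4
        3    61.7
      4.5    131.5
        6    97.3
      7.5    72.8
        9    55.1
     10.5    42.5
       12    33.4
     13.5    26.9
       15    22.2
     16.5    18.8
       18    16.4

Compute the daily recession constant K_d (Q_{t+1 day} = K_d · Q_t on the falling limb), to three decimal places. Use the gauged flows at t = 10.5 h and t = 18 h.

Between t = 10.5 h and t = 18 h the flow falls from 42.5 to 16.4 cfs over 5×1.5 h = 7.5 h.
Per-interval ratio K = (16.4/42.5)^(1/5) = 0.8266; K_d = K^(24/1.5) = 0.047.

K_d ≈ 0.047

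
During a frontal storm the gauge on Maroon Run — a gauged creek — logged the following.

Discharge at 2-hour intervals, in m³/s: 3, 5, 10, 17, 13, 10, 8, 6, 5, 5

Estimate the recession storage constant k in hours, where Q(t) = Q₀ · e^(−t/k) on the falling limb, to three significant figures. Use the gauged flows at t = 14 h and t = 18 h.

On the falling limb, Q drops from 6 to 5 m³/s between t = 14 h and t = 18 h (Δt = 4 h).
k = −Δt / ln(Q₂/Q₁) = −4 / ln(5/6) = 21.9 h.

k ≈ 21.9 h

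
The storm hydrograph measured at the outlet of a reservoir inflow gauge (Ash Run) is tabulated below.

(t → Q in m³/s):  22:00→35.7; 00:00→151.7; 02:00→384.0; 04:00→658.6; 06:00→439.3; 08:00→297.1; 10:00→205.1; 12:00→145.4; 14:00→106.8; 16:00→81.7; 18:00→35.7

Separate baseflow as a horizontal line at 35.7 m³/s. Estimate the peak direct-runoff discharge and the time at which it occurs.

Subtracting baseflow gives direct-runoff ordinates: 0.0, 116.0, 348.3, 622.9, 403.6, 261.4, 169.4, 109.7, 71.1, 46.0, 0.0 m³/s.
The maximum is 622.9 m³/s, occurring at the reading for t = 04:00.

Q_p = 622.9 m³/s at t = 04:00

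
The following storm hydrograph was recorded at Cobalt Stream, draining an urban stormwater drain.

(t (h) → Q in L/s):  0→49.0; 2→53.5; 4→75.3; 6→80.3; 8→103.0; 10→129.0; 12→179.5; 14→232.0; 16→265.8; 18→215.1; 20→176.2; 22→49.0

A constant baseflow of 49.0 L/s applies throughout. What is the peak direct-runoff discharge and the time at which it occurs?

Subtracting baseflow gives direct-runoff ordinates: 0.0, 4.5, 26.3, 31.3, 54.0, 80.0, 130.5, 183.0, 216.8, 166.1, 127.2, 0.0 L/s.
The maximum is 216.8 L/s, occurring at the reading for t = 16 h.

Q_p = 216.8 L/s at t = 16 h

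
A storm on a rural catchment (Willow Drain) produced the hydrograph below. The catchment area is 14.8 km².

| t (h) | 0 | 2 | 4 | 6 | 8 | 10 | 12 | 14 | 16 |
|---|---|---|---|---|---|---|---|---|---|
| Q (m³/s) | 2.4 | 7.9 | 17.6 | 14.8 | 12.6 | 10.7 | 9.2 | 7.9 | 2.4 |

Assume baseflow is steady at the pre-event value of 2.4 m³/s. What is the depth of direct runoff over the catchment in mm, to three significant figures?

Direct runoff: 0.0, 5.5, 15.2, 12.4, 10.2, 8.3, 6.8, 5.5, 0.0 m³/s; ΣQ_DR = 63.90 m³/s.
V = ΣQ_DR · Δt = 63.90 × 7200 s = 4.601 × 10^5 m³.
Over A = 14.8 km², depth = V / A = 31.1 mm.

d ≈ 31.1 mm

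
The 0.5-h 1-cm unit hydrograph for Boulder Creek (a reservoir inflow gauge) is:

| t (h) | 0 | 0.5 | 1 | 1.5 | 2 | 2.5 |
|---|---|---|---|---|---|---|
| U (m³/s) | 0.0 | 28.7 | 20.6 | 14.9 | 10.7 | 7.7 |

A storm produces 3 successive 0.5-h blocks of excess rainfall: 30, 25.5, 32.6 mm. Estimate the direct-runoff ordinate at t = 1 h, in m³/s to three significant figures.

By discrete convolution, Q_j = Σ (P_i / 10 mm) · U_{j−i}.
At t = 1 h (j=2): Q = (30/10)·20.6 + (25.5/10)·28.7 + (32.6/10)·0.0 = 135 m³/s.

Q ≈ 135 m³/s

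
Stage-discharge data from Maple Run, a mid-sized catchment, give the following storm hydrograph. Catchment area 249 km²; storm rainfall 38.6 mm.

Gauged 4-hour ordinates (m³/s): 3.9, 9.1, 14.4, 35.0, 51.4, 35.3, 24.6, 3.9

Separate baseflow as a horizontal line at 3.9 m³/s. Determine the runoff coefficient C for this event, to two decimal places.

C ≈ 0.22

ΣQ_DR = 146.4 m³/s; V = ΣQ_DR·Δt = 2.108 × 10^6 m³.
Runoff depth d = V / A = 8.467 mm.
C = d / P = 8.467 / 38.6 = 0.22.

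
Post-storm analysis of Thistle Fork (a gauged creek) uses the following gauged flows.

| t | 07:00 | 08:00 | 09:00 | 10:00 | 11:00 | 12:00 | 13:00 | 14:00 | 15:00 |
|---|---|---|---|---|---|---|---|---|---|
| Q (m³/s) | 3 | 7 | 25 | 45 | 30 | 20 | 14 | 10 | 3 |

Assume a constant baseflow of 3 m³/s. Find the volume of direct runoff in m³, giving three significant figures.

Direct-runoff ordinates (Q − Q_b): 0.0, 4.0, 22.0, 42.0, 27.0, 17.0, 11.0, 7.0, 0.0 m³/s.
ΣQ_DR = 130.0 m³/s.
With Δt = 1 h = 3600 s, V = ΣQ_DR · Δt = 130.0 × 3600 = 4.68 × 10^5 m³.

V ≈ 4.68 × 10^5 m³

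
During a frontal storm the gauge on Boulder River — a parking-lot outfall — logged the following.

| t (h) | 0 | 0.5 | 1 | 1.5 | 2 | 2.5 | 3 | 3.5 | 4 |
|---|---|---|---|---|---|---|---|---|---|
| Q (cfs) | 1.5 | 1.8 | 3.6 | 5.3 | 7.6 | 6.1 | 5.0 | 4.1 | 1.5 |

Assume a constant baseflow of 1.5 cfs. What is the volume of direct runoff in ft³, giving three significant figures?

V ≈ 41400 ft³

Direct-runoff ordinates (Q − Q_b): 0.0, 0.3, 2.1, 3.8, 6.1, 4.6, 3.5, 2.6, 0.0 cfs.
ΣQ_DR = 23.00 cfs.
With Δt = 0.5 h = 1800 s, V = ΣQ_DR · Δt = 23.00 × 1800 = 41400 ft³.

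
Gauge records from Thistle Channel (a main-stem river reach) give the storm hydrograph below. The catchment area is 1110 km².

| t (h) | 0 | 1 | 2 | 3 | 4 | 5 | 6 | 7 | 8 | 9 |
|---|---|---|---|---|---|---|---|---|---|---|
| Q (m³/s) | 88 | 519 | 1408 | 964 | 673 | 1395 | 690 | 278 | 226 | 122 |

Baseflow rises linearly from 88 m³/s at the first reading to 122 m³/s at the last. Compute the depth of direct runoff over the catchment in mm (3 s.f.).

d ≈ 17.2 mm

Direct runoff: 0.00, 427.22, 1312.44, 864.67, 569.89, 1288.11, 579.33, 163.56, 107.78, 0.00 m³/s; ΣQ_DR = 5313 m³/s.
V = ΣQ_DR · Δt = 5313 × 3600 s = 1.913 × 10^7 m³.
Over A = 1110 km², depth = V / A = 17.2 mm.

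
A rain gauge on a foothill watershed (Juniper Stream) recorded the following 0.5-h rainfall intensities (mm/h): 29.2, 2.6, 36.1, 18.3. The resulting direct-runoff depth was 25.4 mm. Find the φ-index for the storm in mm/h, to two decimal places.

φ ≈ 10.93 mm/h

Only the 3 blocks with intensity above φ contribute runoff: 29.2, 36.1, 18.3 mm/h.
Σ(I−φ)·Δt = d  ⇒  (29.2+36.1+18.3 − 3φ)·0.5 = 25.4
φ = (83.60 − 25.4/0.5) / 3 = 10.93 mm/h.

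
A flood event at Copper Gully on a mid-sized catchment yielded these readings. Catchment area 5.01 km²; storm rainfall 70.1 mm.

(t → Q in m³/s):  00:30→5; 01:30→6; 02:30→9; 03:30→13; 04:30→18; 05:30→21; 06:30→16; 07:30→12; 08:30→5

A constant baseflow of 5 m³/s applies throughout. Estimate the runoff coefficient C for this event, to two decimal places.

ΣQ_DR = 60.00 m³/s; V = ΣQ_DR·Δt = 2.160 × 10^5 m³.
Runoff depth d = V / A = 43.11 mm.
C = d / P = 43.11 / 70.1 = 0.62.

C ≈ 0.62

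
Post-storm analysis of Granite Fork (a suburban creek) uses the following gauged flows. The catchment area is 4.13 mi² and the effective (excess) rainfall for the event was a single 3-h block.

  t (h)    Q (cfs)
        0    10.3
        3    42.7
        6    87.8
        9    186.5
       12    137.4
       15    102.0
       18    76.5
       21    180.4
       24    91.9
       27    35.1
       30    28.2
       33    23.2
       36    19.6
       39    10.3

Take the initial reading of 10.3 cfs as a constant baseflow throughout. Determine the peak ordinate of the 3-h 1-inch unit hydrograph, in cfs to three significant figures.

U_p ≈ 176 cfs

Direct runoff: 0.0, 32.4, 77.5, 176.2, 127.1, 91.7, 66.2, 170.1, 81.6, 24.8, 17.9, 12.9, 9.3, 0.0 cfs; ΣQ_DR = 887.7 cfs, peak = 176.2 cfs.
Runoff depth d = ΣQ_DR·Δt / A = 887.7 × 10800 / (4.13 mi²) = 0.9992 in.
The 1-inch UH is the DRH scaled by (1 in)/d, so U_p = 176.2 × 1/0.9992 = 176 cfs.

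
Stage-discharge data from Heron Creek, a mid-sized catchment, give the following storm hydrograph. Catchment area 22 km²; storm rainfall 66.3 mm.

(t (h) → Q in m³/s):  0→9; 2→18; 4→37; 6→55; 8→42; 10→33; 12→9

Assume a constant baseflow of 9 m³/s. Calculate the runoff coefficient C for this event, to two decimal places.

C ≈ 0.69

ΣQ_DR = 140.0 m³/s; V = ΣQ_DR·Δt = 1.008 × 10^6 m³.
Runoff depth d = V / A = 45.82 mm.
C = d / P = 45.82 / 66.3 = 0.69.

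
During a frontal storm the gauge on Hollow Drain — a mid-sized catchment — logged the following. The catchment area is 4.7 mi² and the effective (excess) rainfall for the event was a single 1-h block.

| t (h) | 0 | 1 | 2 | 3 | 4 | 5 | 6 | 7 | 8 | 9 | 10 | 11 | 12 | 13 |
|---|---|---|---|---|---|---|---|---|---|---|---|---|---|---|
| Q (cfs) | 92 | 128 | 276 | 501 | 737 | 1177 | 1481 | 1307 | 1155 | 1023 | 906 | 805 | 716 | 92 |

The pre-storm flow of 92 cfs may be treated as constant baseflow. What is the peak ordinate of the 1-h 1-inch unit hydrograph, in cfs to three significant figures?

Direct runoff: 0.0, 36.0, 184.0, 409.0, 645.0, 1085.0, 1389.0, 1215.0, 1063.0, 931.0, 814.0, 713.0, 624.0, 0.0 cfs; ΣQ_DR = 9108 cfs, peak = 1389.0 cfs.
Runoff depth d = ΣQ_DR·Δt / A = 9108 × 3600 / (4.7 mi²) = 3.003 in.
The 1-inch UH is the DRH scaled by (1 in)/d, so U_p = 1389.0 × 1/3.003 = 463 cfs.

U_p ≈ 463 cfs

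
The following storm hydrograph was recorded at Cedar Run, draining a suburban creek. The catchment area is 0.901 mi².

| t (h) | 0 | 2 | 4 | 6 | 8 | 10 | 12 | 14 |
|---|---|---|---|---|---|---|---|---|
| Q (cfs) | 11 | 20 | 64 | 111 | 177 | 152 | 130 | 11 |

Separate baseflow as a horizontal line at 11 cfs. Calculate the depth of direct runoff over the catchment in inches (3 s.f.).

Direct runoff: 0.0, 9.0, 53.0, 100.0, 166.0, 141.0, 119.0, 0.0 cfs; ΣQ_DR = 588.0 cfs.
V = ΣQ_DR · Δt = 588.0 × 7200 s = 4.234 × 10^6 ft³.
Over A = 0.901 mi², depth = V / A = 2.02 in.

d ≈ 2.02 in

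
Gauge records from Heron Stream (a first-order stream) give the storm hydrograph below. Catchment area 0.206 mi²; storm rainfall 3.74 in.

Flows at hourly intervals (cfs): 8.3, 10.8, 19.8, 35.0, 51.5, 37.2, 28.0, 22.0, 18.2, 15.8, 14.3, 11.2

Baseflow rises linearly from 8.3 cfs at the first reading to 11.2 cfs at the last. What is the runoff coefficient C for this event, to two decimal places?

C ≈ 0.31

ΣQ_DR = 155.1 cfs; V = ΣQ_DR·Δt = 5.584 × 10^5 ft³.
Runoff depth d = V / A = 1.167 in.
C = d / P = 1.167 / 3.74 = 0.31.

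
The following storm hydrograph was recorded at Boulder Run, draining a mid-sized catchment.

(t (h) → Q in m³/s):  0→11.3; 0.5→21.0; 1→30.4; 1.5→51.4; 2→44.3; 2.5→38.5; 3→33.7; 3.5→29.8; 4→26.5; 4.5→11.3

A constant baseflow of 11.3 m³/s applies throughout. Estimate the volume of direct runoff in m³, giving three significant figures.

V ≈ 3.33 × 10^5 m³

Direct-runoff ordinates (Q − Q_b): 0.0, 9.7, 19.1, 40.1, 33.0, 27.2, 22.4, 18.5, 15.2, 0.0 m³/s.
ΣQ_DR = 185.2 m³/s.
With Δt = 0.5 h = 1800 s, V = ΣQ_DR · Δt = 185.2 × 1800 = 3.33 × 10^5 m³.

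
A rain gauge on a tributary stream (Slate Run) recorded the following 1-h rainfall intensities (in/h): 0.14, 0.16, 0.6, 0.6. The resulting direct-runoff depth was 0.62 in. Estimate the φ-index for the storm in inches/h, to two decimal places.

Only the 2 blocks with intensity above φ contribute runoff: 0.6, 0.6 in/h.
Σ(I−φ)·Δt = d  ⇒  (0.6+0.6 − 2φ)·1 = 0.62
φ = (1.200 − 0.62/1) / 2 = 0.29 in/h.

φ ≈ 0.29 in/h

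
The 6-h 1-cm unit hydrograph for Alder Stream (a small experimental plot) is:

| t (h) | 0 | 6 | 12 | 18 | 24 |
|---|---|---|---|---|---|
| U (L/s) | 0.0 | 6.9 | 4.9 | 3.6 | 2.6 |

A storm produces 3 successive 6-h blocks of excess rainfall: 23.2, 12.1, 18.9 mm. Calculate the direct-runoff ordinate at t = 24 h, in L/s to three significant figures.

Q ≈ 19.6 L/s

By discrete convolution, Q_j = Σ (P_i / 10 mm) · U_{j−i}.
At t = 24 h (j=4): Q = (23.2/10)·2.6 + (12.1/10)·3.6 + (18.9/10)·4.9 = 19.6 L/s.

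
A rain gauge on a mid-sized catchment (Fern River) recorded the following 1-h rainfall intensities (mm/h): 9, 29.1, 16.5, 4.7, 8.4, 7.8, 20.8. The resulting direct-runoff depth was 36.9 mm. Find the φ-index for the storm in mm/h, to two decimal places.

φ ≈ 9.83 mm/h

Only the 3 blocks with intensity above φ contribute runoff: 29.1, 16.5, 20.8 mm/h.
Σ(I−φ)·Δt = d  ⇒  (29.1+16.5+20.8 − 3φ)·1 = 36.9
φ = (66.40 − 36.9/1) / 3 = 9.83 mm/h.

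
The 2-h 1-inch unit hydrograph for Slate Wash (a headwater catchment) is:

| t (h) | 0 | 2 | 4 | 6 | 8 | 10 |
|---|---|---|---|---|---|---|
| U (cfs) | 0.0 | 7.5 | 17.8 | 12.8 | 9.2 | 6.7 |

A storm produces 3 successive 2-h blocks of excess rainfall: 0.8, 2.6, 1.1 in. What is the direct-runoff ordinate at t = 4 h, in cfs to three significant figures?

By discrete convolution, Q_j = Σ (P_i / 1 in) · U_{j−i}.
At t = 4 h (j=2): Q = (0.8/1)·17.8 + (2.6/1)·7.5 + (1.1/1)·0.0 = 33.7 cfs.

Q ≈ 33.7 cfs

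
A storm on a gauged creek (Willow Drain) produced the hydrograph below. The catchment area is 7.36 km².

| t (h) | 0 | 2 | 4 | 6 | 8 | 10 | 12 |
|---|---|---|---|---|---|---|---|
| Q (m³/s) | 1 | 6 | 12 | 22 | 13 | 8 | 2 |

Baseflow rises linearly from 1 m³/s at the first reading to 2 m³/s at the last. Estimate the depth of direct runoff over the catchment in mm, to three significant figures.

d ≈ 52.3 mm

Direct runoff: 0.00, 4.83, 10.67, 20.50, 11.33, 6.17, 0.00 m³/s; ΣQ_DR = 53.50 m³/s.
V = ΣQ_DR · Δt = 53.50 × 7200 s = 3.852 × 10^5 m³.
Over A = 7.36 km², depth = V / A = 52.3 mm.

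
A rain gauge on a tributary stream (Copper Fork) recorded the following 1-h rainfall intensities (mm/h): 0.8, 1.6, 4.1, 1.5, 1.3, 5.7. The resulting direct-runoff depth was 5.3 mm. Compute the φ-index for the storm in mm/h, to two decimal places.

Only the 2 blocks with intensity above φ contribute runoff: 4.1, 5.7 mm/h.
Σ(I−φ)·Δt = d  ⇒  (4.1+5.7 − 2φ)·1 = 5.3
φ = (9.800 − 5.3/1) / 2 = 2.25 mm/h.

φ ≈ 2.25 mm/h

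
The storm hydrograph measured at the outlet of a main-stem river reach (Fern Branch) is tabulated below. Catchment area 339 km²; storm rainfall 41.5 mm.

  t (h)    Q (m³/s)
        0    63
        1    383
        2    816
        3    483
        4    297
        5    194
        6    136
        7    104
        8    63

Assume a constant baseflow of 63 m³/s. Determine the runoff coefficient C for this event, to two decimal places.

ΣQ_DR = 1972 m³/s; V = ΣQ_DR·Δt = 7.099 × 10^6 m³.
Runoff depth d = V / A = 20.94 mm.
C = d / P = 20.94 / 41.5 = 0.50.

C ≈ 0.50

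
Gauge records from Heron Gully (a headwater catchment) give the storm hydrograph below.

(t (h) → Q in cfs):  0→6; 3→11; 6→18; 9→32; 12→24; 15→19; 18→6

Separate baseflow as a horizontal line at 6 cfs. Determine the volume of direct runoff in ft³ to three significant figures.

V ≈ 7.99 × 10^5 ft³

Direct-runoff ordinates (Q − Q_b): 0.0, 5.0, 12.0, 26.0, 18.0, 13.0, 0.0 cfs.
ΣQ_DR = 74.00 cfs.
With Δt = 3 h = 10800 s, V = ΣQ_DR · Δt = 74.00 × 10800 = 7.99 × 10^5 ft³.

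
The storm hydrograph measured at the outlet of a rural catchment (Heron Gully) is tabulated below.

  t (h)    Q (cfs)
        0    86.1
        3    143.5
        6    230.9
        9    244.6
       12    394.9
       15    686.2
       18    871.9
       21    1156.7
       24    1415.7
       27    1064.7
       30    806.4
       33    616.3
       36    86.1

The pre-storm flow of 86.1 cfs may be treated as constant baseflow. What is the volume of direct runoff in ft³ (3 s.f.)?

Direct-runoff ordinates (Q − Q_b): 0.0, 57.4, 144.8, 158.5, 308.8, 600.1, 785.8, 1070.6, 1329.6, 978.6, 720.3, 530.2, 0.0 cfs.
ΣQ_DR = 6685 cfs.
With Δt = 3 h = 10800 s, V = ΣQ_DR · Δt = 6685 × 10800 = 7.22 × 10^7 ft³.

V ≈ 7.22 × 10^7 ft³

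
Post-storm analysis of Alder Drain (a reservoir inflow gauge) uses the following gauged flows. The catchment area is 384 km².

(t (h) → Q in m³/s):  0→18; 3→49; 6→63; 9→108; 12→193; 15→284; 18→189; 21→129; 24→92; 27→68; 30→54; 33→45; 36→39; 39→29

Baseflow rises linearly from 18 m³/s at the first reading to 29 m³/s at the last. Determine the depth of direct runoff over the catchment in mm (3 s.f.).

d ≈ 29.0 mm

Direct runoff: 0.00, 30.15, 43.31, 87.46, 171.62, 261.77, 165.92, 105.08, 67.23, 42.38, 27.54, 17.69, 10.85, 0.00 m³/s; ΣQ_DR = 1031 m³/s.
V = ΣQ_DR · Δt = 1031 × 10800 s = 1.113 × 10^7 m³.
Over A = 384 km², depth = V / A = 29.0 mm.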